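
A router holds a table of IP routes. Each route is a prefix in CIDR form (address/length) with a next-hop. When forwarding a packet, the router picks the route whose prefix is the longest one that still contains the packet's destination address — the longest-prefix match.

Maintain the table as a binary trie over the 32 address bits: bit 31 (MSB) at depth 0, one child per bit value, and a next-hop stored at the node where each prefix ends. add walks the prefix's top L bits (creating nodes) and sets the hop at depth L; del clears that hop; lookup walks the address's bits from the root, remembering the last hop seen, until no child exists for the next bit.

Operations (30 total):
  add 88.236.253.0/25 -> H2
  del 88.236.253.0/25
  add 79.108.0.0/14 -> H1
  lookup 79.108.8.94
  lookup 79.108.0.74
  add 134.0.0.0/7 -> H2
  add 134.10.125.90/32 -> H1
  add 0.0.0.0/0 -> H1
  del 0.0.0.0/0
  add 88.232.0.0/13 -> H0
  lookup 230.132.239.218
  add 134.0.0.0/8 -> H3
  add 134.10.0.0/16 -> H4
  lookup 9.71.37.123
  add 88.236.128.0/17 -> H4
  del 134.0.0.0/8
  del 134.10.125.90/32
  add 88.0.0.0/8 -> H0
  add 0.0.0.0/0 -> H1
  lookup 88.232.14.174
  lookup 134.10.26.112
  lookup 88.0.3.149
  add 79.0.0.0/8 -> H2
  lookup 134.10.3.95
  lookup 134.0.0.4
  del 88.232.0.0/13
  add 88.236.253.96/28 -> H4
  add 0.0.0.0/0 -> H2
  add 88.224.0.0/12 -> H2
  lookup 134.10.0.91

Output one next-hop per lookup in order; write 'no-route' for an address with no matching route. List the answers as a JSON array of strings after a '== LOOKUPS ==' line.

Apply in order:
  + 88.236.253.0/25 (H2) depth=25
  del 88.236.253.0/25 (clear depth 25)
  + 79.108.0.0/14 (H1) depth=14
  ? 79.108.8.94  path d0:-→d1:-→d2:-→d3:-→d4:-→d5:-→d6:-→d7:-→d8:-→d9:-→d10:-→d11:-→d12:-→d13:-→d14:H1  best=H1
  ? 79.108.0.74  path d0:-→d1:-→d2:-→d3:-→d4:-→d5:-→d6:-→d7:-→d8:-→d9:-→d10:-→d11:-→d12:-→d13:-→d14:H1  best=H1
  + 134.0.0.0/7 (H2) depth=7
  + 134.10.125.90/32 (H1) depth=32
  + 0.0.0.0/0 (H1) depth=0
  del 0.0.0.0/0 (clear depth 0)
  + 88.232.0.0/13 (H0) depth=13
  ? 230.132.239.218  path d0:-→d1:-  best=no-route
  + 134.0.0.0/8 (H3) depth=8
  + 134.10.0.0/16 (H4) depth=16
  ? 9.71.37.123  path d0:-→d1:-  best=no-route
  + 88.236.128.0/17 (H4) depth=17
  del 134.0.0.0/8 (clear depth 8)
  del 134.10.125.90/32 (clear depth 32)
  + 88.0.0.0/8 (H0) depth=8
  + 0.0.0.0/0 (H1) depth=0
  ? 88.232.14.174  path d0:H1→d1:-→d2:-→d3:-→d4:-→d5:-→d6:-→d7:-→d8:H0→d9:-→d10:-→d11:-→d12:-→d13:H0  best=H0
  ? 134.10.26.112  path d0:H1→d1:-→d2:-→d3:-→d4:-→d5:-→d6:-→d7:H2→d8:-→d9:-→d10:-→d11:-→d12:-→d13:-→d14:-→d15:-→d16:H4→d17:-  best=H4
  ? 88.0.3.149  path d0:H1→d1:-→d2:-→d3:-→d4:-→d5:-→d6:-→d7:-→d8:H0  best=H0
  + 79.0.0.0/8 (H2) depth=8
  ? 134.10.3.95  path d0:H1→d1:-→d2:-→d3:-→d4:-→d5:-→d6:-→d7:H2→d8:-→d9:-→d10:-→d11:-→d12:-→d13:-→d14:-→d15:-→d16:H4→d17:-  best=H4
  ? 134.0.0.4  path d0:H1→d1:-→d2:-→d3:-→d4:-→d5:-→d6:-→d7:H2→d8:-→d9:-→d10:-→d11:-→d12:-  best=H2
  del 88.232.0.0/13 (clear depth 13)
  + 88.236.253.96/28 (H4) depth=28
  + 0.0.0.0/0 (H2) depth=0
  + 88.224.0.0/12 (H2) depth=12
  ? 134.10.0.91  path d0:H2→d1:-→d2:-→d3:-→d4:-→d5:-→d6:-→d7:H2→d8:-→d9:-→d10:-→d11:-→d12:-→d13:-→d14:-→d15:-→d16:H4→d17:-  best=H4

== LOOKUPS ==
["H1","H1","no-route","no-route","H0","H4","H0","H4","H2","H4"]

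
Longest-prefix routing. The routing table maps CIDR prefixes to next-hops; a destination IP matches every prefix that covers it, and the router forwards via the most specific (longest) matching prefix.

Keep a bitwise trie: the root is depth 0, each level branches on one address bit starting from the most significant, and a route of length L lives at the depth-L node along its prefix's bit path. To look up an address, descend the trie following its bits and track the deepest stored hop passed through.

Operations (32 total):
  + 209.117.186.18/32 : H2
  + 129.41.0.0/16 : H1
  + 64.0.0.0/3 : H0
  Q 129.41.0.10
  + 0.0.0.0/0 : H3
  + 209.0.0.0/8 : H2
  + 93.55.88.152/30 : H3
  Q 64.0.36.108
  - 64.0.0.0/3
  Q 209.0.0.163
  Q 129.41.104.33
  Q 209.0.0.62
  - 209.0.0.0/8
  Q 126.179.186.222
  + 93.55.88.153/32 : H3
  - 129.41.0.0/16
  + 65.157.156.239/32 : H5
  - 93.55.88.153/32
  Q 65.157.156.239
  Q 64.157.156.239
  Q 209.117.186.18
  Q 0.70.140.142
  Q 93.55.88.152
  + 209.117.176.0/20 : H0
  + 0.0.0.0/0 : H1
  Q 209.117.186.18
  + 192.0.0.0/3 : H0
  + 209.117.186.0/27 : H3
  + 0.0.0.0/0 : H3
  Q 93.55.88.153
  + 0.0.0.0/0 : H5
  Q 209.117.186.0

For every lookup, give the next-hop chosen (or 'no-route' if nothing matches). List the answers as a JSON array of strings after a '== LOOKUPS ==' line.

Apply in order:
  + 209.117.186.18/32 (H2) depth=32
  + 129.41.0.0/16 (H1) depth=16
  + 64.0.0.0/3 (H0) depth=3
  Q 129.41.0.10: descend 1000000100101001 ; hops seen [H1] ; pick H1
  + 0.0.0.0/0 (H3) depth=0
  + 209.0.0.0/8 (H2) depth=8
  + 93.55.88.152/30 (H3) depth=30
  Q 64.0.36.108: descend 010 ; hops seen [H3,H0] ; pick H0
  del 64.0.0.0/3 (clear depth 3)
  Q 209.0.0.163: descend 110100010 ; hops seen [H3,H2] ; pick H2
  Q 129.41.104.33: descend 1000000100101001 ; hops seen [H3,H1] ; pick H1
  Q 209.0.0.62: descend 110100010 ; hops seen [H3,H2] ; pick H2
  del 209.0.0.0/8 (clear depth 8)
  Q 126.179.186.222: descend 01 ; hops seen [H3] ; pick H3
  + 93.55.88.153/32 (H3) depth=32
  del 129.41.0.0/16 (clear depth 16)
  + 65.157.156.239/32 (H5) depth=32
  del 93.55.88.153/32 (clear depth 32)
  Q 65.157.156.239: descend 01000001100111011001110011101111 ; hops seen [H3,H5] ; pick H5
  Q 64.157.156.239: descend 0100000 ; hops seen [H3] ; pick H3
  Q 209.117.186.18: descend 11010001011101011011101000010010 ; hops seen [H3,H2] ; pick H2
  Q 0.70.140.142: descend 0 ; hops seen [H3] ; pick H3
  Q 93.55.88.152: descend 0101110100110111010110001001100 ; hops seen [H3,H3] ; pick H3
  + 209.117.176.0/20 (H0) depth=20
  + 0.0.0.0/0 (H1) depth=0
  Q 209.117.186.18: descend 11010001011101011011101000010010 ; hops seen [H1,H0,H2] ; pick H2
  + 192.0.0.0/3 (H0) depth=3
  + 209.117.186.0/27 (H3) depth=27
  + 0.0.0.0/0 (H3) depth=0
  Q 93.55.88.153: descend 01011101001101110101100010011001 ; hops seen [H3,H3] ; pick H3
  + 0.0.0.0/0 (H5) depth=0
  Q 209.117.186.0: descend 110100010111010110111010000 ; hops seen [H5,H0,H0,H3] ; pick H3

== LOOKUPS ==
["H1","H0","H2","H1","H2","H3","H5","H3","H2","H3","H3","H2","H3","H3"]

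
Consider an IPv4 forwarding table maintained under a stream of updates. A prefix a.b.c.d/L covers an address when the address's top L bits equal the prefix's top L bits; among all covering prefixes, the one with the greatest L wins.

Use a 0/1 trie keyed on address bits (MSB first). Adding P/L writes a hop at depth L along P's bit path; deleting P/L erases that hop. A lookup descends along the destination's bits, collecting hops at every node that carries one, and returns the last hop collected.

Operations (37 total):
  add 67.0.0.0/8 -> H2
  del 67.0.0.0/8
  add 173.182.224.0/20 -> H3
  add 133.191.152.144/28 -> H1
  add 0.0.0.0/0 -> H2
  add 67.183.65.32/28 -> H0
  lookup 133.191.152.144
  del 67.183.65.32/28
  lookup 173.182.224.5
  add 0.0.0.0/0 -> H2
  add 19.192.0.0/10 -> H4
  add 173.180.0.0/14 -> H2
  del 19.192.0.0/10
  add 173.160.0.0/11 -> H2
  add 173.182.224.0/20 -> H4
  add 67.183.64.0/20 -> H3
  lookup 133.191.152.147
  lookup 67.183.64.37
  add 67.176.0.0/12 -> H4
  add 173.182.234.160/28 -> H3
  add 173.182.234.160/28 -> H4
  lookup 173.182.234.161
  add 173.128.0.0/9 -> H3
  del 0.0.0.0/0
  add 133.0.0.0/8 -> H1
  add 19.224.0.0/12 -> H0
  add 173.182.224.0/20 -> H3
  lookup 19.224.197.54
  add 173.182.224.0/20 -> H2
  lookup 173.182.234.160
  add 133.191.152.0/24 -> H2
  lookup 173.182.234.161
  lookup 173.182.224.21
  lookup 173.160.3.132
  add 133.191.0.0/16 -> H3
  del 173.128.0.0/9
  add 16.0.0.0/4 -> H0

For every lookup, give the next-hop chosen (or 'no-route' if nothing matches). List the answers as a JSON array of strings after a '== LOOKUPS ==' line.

Apply in order:
  add 67.0.0.0/8 -> H2 at depth 8
  del 67.0.0.0/8 (clear depth 8)
  add 173.182.224.0/20 -> H3 at depth 20
  add 133.191.152.144/28 -> H1 at depth 28
  add 0.0.0.0/0 -> H2 at depth 0
  add 67.183.65.32/28 -> H0 at depth 28
  lookup 133.191.152.144: bits 1000010110111111100110001001 walk d0:H2→d1:-→d2:-→d3:-→d4:-→d5:-→d6:-→d7:-→d8:-→d9:-→d10:-→d11:-→d12:-→d13:-→d14:-→d15:-→d16:-→d17:-→d18:-→d19:-→d20:-→d21:-→d22:-→d23:-→d24:-→d25:-→d26:-→d27:-→d28:H1 -> H1
  del 67.183.65.32/28 (clear depth 28)
  lookup 173.182.224.5: bits 10101101101101101110 walk d0:H2→d1:-→d2:-→d3:-→d4:-→d5:-→d6:-→d7:-→d8:-→d9:-→d10:-→d11:-→d12:-→d13:-→d14:-→d15:-→d16:-→d17:-→d18:-→d19:-→d20:H3 -> H3
  add 0.0.0.0/0 -> H2 at depth 0
  add 19.192.0.0/10 -> H4 at depth 10
  add 173.180.0.0/14 -> H2 at depth 14
  del 19.192.0.0/10 (clear depth 10)
  add 173.160.0.0/11 -> H2 at depth 11
  add 173.182.224.0/20 -> H4 at depth 20
  add 67.183.64.0/20 -> H3 at depth 20
  lookup 133.191.152.147: bits 1000010110111111100110001001 walk d0:H2→d1:-→d2:-→d3:-→d4:-→d5:-→d6:-→d7:-→d8:-→d9:-→d10:-→d11:-→d12:-→d13:-→d14:-→d15:-→d16:-→d17:-→d18:-→d19:-→d20:-→d21:-→d22:-→d23:-→d24:-→d25:-→d26:-→d27:-→d28:H1 -> H1
  lookup 67.183.64.37: bits 01000011101101110100000 walk d0:H2→d1:-→d2:-→d3:-→d4:-→d5:-→d6:-→d7:-→d8:-→d9:-→d10:-→d11:-→d12:-→d13:-→d14:-→d15:-→d16:-→d17:-→d18:-→d19:-→d20:H3→d21:-→d22:-→d23:- -> H3
  add 67.176.0.0/12 -> H4 at depth 12
  add 173.182.234.160/28 -> H3 at depth 28
  add 173.182.234.160/28 -> H4 at depth 28
  lookup 173.182.234.161: bits 1010110110110110111010101010 walk d0:H2→d1:-→d2:-→d3:-→d4:-→d5:-→d6:-→d7:-→d8:-→d9:-→d10:-→d11:H2→d12:-→d13:-→d14:H2→d15:-→d16:-→d17:-→d18:-→d19:-→d20:H4→d21:-→d22:-→d23:-→d24:-→d25:-→d26:-→d27:-→d28:H4 -> H4
  add 173.128.0.0/9 -> H3 at depth 9
  del 0.0.0.0/0 (clear depth 0)
  add 133.0.0.0/8 -> H1 at depth 8
  add 19.224.0.0/12 -> H0 at depth 12
  add 173.182.224.0/20 -> H3 at depth 20
  lookup 19.224.197.54: bits 000100111110 walk d0:-→d1:-→d2:-→d3:-→d4:-→d5:-→d6:-→d7:-→d8:-→d9:-→d10:-→d11:-→d12:H0 -> H0
  add 173.182.224.0/20 -> H2 at depth 20
  lookup 173.182.234.160: bits 1010110110110110111010101010 walk d0:-→d1:-→d2:-→d3:-→d4:-→d5:-→d6:-→d7:-→d8:-→d9:H3→d10:-→d11:H2→d12:-→d13:-→d14:H2→d15:-→d16:-→d17:-→d18:-→d19:-→d20:H2→d21:-→d22:-→d23:-→d24:-→d25:-→d26:-→d27:-→d28:H4 -> H4
  add 133.191.152.0/24 -> H2 at depth 24
  lookup 173.182.234.161: bits 1010110110110110111010101010 walk d0:-→d1:-→d2:-→d3:-→d4:-→d5:-→d6:-→d7:-→d8:-→d9:H3→d10:-→d11:H2→d12:-→d13:-→d14:H2→d15:-→d16:-→d17:-→d18:-→d19:-→d20:H2→d21:-→d22:-→d23:-→d24:-→d25:-→d26:-→d27:-→d28:H4 -> H4
  lookup 173.182.224.21: bits 10101101101101101110 walk d0:-→d1:-→d2:-→d3:-→d4:-→d5:-→d6:-→d7:-→d8:-→d9:H3→d10:-→d11:H2→d12:-→d13:-→d14:H2→d15:-→d16:-→d17:-→d18:-→d19:-→d20:H2 -> H2
  lookup 173.160.3.132: bits 10101101101 walk d0:-→d1:-→d2:-→d3:-→d4:-→d5:-→d6:-→d7:-→d8:-→d9:H3→d10:-→d11:H2 -> H2
  add 133.191.0.0/16 -> H3 at depth 16
  del 173.128.0.0/9 (clear depth 9)
  add 16.0.0.0/4 -> H0 at depth 4

== LOOKUPS ==
["H1","H3","H1","H3","H4","H0","H4","H4","H2","H2"]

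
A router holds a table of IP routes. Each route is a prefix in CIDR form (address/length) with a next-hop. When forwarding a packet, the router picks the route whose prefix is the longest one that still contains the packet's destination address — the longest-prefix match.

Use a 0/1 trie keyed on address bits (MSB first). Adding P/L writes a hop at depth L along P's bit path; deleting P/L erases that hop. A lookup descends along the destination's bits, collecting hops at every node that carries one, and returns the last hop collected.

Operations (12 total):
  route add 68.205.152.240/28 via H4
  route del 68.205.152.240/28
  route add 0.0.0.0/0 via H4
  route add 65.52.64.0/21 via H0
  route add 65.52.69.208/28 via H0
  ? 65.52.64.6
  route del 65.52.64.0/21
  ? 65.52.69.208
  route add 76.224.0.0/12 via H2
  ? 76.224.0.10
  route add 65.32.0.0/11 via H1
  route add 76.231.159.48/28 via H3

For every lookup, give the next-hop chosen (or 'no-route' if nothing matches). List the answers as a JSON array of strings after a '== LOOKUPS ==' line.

Trace:
  add 68.205.152.240/28 -> H4 at depth 28
  del 68.205.152.240/28 (clear depth 28)
  add 0.0.0.0/0 -> H4 at depth 0
  add 65.52.64.0/21 -> H0 at depth 21
  add 65.52.69.208/28 -> H0 at depth 28
  Q 65.52.64.6: descend 010000010011010001000 ; hops seen [H4,H0] ; pick H0
  del 65.52.64.0/21 (clear depth 21)
  Q 65.52.69.208: descend 0100000100110100010001011101 ; hops seen [H4,H0] ; pick H0
  add 76.224.0.0/12 -> H2 at depth 12
  Q 76.224.0.10: descend 010011001110 ; hops seen [H4,H2] ; pick H2
  add 65.32.0.0/11 -> H1 at depth 11
  add 76.231.159.48/28 -> H3 at depth 28

== LOOKUPS ==
["H0","H0","H2"]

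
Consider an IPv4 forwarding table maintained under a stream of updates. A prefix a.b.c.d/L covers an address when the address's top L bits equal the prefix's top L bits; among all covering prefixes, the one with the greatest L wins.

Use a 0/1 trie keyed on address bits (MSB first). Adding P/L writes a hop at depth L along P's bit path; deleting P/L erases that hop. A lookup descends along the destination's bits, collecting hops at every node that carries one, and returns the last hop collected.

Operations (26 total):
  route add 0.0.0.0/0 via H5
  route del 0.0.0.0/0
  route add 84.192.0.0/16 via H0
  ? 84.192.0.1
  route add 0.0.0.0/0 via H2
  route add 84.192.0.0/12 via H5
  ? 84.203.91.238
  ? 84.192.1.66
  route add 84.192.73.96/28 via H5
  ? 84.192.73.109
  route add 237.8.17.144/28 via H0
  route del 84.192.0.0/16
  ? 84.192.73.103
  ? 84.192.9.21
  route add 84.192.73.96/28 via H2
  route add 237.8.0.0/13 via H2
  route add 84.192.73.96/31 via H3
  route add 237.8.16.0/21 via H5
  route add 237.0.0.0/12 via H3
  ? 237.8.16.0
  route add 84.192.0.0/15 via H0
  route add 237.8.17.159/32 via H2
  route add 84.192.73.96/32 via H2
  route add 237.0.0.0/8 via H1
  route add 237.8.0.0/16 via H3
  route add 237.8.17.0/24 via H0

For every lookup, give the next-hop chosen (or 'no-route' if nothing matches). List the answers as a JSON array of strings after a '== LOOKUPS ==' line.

Process each operation:
  + 0.0.0.0/0 (H5) depth=0
  - 0.0.0.0/0 clear@0
  + 84.192.0.0/16 (H0) depth=16
  Q 84.192.0.1: descend 0101010011000000 ; hops seen [H0] ; pick H0
  + 0.0.0.0/0 (H2) depth=0
  + 84.192.0.0/12 (H5) depth=12
  Q 84.203.91.238: descend 010101001100 ; hops seen [H2,H5] ; pick H5
  Q 84.192.1.66: descend 0101010011000000 ; hops seen [H2,H5,H0] ; pick H0
  + 84.192.73.96/28 (H5) depth=28
  Q 84.192.73.109: descend 0101010011000000010010010110 ; hops seen [H2,H5,H0,H5] ; pick H5
  + 237.8.17.144/28 (H0) depth=28
  - 84.192.0.0/16 clear@16
  Q 84.192.73.103: descend 0101010011000000010010010110 ; hops seen [H2,H5,H5] ; pick H5
  Q 84.192.9.21: descend 01010100110000000 ; hops seen [H2,H5] ; pick H5
  + 84.192.73.96/28 (H2) depth=28
  + 237.8.0.0/13 (H2) depth=13
  + 84.192.73.96/31 (H3) depth=31
  + 237.8.16.0/21 (H5) depth=21
  + 237.0.0.0/12 (H3) depth=12
  Q 237.8.16.0: descend 11101101000010000001000 ; hops seen [H2,H3,H2,H5] ; pick H5
  + 84.192.0.0/15 (H0) depth=15
  + 237.8.17.159/32 (H2) depth=32
  + 84.192.73.96/32 (H2) depth=32
  + 237.0.0.0/8 (H1) depth=8
  + 237.8.0.0/16 (H3) depth=16
  + 237.8.17.0/24 (H0) depth=24

== LOOKUPS ==
["H0","H5","H0","H5","H5","H5","H5"]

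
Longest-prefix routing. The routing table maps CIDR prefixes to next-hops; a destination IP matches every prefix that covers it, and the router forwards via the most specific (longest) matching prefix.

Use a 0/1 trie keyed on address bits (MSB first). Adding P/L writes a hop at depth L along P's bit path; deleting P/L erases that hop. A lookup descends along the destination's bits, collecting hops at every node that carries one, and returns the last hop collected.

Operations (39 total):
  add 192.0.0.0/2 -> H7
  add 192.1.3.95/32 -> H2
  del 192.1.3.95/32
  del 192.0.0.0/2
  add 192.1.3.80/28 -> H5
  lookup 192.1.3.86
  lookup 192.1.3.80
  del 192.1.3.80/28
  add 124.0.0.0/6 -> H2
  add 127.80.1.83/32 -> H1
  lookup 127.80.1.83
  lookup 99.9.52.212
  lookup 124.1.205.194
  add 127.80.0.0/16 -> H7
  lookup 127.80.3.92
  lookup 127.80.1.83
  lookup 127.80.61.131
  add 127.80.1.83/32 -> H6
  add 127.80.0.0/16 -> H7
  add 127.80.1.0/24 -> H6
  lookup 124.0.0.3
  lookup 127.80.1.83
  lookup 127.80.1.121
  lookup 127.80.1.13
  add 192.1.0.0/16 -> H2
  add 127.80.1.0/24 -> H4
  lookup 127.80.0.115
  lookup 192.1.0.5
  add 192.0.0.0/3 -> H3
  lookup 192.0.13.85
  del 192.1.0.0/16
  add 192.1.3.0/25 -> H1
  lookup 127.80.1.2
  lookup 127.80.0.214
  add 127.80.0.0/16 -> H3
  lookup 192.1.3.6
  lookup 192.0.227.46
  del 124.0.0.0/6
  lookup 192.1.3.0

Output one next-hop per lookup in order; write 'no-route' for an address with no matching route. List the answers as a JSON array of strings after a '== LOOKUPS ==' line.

Trace:
  add 192.0.0.0/2 -> H7 at depth 2
  add 192.1.3.95/32 -> H2 at depth 32
  - 192.1.3.95/32 clear@32
  - 192.0.0.0/2 clear@2
  add 192.1.3.80/28 -> H5 at depth 28
  lookup 192.1.3.86: bits 1100000000000001000000110101 walk d0:-→d1:-→d2:-→d3:-→d4:-→d5:-→d6:-→d7:-→d8:-→d9:-→d10:-→d11:-→d12:-→d13:-→d14:-→d15:-→d16:-→d17:-→d18:-→d19:-→d20:-→d21:-→d22:-→d23:-→d24:-→d25:-→d26:-→d27:-→d28:H5 -> H5
  lookup 192.1.3.80: bits 1100000000000001000000110101 walk d0:-→d1:-→d2:-→d3:-→d4:-→d5:-→d6:-→d7:-→d8:-→d9:-→d10:-→d11:-→d12:-→d13:-→d14:-→d15:-→d16:-→d17:-→d18:-→d19:-→d20:-→d21:-→d22:-→d23:-→d24:-→d25:-→d26:-→d27:-→d28:H5 -> H5
  - 192.1.3.80/28 clear@28
  add 124.0.0.0/6 -> H2 at depth 6
  add 127.80.1.83/32 -> H1 at depth 32
  lookup 127.80.1.83: bits 01111111010100000000000101010011 walk d0:-→d1:-→d2:-→d3:-→d4:-→d5:-→d6:H2→d7:-→d8:-→d9:-→d10:-→d11:-→d12:-→d13:-→d14:-→d15:-→d16:-→d17:-→d18:-→d19:-→d20:-→d21:-→d22:-→d23:-→d24:-→d25:-→d26:-→d27:-→d28:-→d29:-→d30:-→d31:-→d32:H1 -> H1
  lookup 99.9.52.212: bits 011 walk d0:-→d1:-→d2:-→d3:- -> no-route
  lookup 124.1.205.194: bits 011111 walk d0:-→d1:-→d2:-→d3:-→d4:-→d5:-→d6:H2 -> H2
  add 127.80.0.0/16 -> H7 at depth 16
  lookup 127.80.3.92: bits 0111111101010000000000 walk d0:-→d1:-→d2:-→d3:-→d4:-→d5:-→d6:H2→d7:-→d8:-→d9:-→d10:-→d11:-→d12:-→d13:-→d14:-→d15:-→d16:H7→d17:-→d18:-→d19:-→d20:-→d21:-→d22:- -> H7
  lookup 127.80.1.83: bits 01111111010100000000000101010011 walk d0:-→d1:-→d2:-→d3:-→d4:-→d5:-→d6:H2→d7:-→d8:-→d9:-→d10:-→d11:-→d12:-→d13:-→d14:-→d15:-→d16:H7→d17:-→d18:-→d19:-→d20:-→d21:-→d22:-→d23:-→d24:-→d25:-→d26:-→d27:-→d28:-→d29:-→d30:-→d31:-→d32:H1 -> H1
  lookup 127.80.61.131: bits 011111110101000000 walk d0:-→d1:-→d2:-→d3:-→d4:-→d5:-→d6:H2→d7:-→d8:-→d9:-→d10:-→d11:-→d12:-→d13:-→d14:-→d15:-→d16:H7→d17:-→d18:- -> H7
  add 127.80.1.83/32 -> H6 at depth 32
  add 127.80.0.0/16 -> H7 at depth 16
  add 127.80.1.0/24 -> H6 at depth 24
  lookup 124.0.0.3: bits 011111 walk d0:-→d1:-→d2:-→d3:-→d4:-→d5:-→d6:H2 -> H2
  lookup 127.80.1.83: bits 01111111010100000000000101010011 walk d0:-→d1:-→d2:-→d3:-→d4:-→d5:-→d6:H2→d7:-→d8:-→d9:-→d10:-→d11:-→d12:-→d13:-→d14:-→d15:-→d16:H7→d17:-→d18:-→d19:-→d20:-→d21:-→d22:-→d23:-→d24:H6→d25:-→d26:-→d27:-→d28:-→d29:-→d30:-→d31:-→d32:H6 -> H6
  lookup 127.80.1.121: bits 01111111010100000000000101 walk d0:-→d1:-→d2:-→d3:-→d4:-→d5:-→d6:H2→d7:-→d8:-→d9:-→d10:-→d11:-→d12:-→d13:-→d14:-→d15:-→d16:H7→d17:-→d18:-→d19:-→d20:-→d21:-→d22:-→d23:-→d24:H6→d25:-→d26:- -> H6
  lookup 127.80.1.13: bits 0111111101010000000000010 walk d0:-→d1:-→d2:-→d3:-→d4:-→d5:-→d6:H2→d7:-→d8:-→d9:-→d10:-→d11:-→d12:-→d13:-→d14:-→d15:-→d16:H7→d17:-→d18:-→d19:-→d20:-→d21:-→d22:-→d23:-→d24:H6→d25:- -> H6
  add 192.1.0.0/16 -> H2 at depth 16
  add 127.80.1.0/24 -> H4 at depth 24
  lookup 127.80.0.115: bits 01111111010100000000000 walk d0:-→d1:-→d2:-→d3:-→d4:-→d5:-→d6:H2→d7:-→d8:-→d9:-→d10:-→d11:-→d12:-→d13:-→d14:-→d15:-→d16:H7→d17:-→d18:-→d19:-→d20:-→d21:-→d22:-→d23:- -> H7
  lookup 192.1.0.5: bits 1100000000000001000000 walk d0:-→d1:-→d2:-→d3:-→d4:-→d5:-→d6:-→d7:-→d8:-→d9:-→d10:-→d11:-→d12:-→d13:-→d14:-→d15:-→d16:H2→d17:-→d18:-→d19:-→d20:-→d21:-→d22:- -> H2
  add 192.0.0.0/3 -> H3 at depth 3
  lookup 192.0.13.85: bits 110000000000000 walk d0:-→d1:-→d2:-→d3:H3→d4:-→d5:-→d6:-→d7:-→d8:-→d9:-→d10:-→d11:-→d12:-→d13:-→d14:-→d15:- -> H3
  - 192.1.0.0/16 clear@16
  add 192.1.3.0/25 -> H1 at depth 25
  lookup 127.80.1.2: bits 0111111101010000000000010 walk d0:-→d1:-→d2:-→d3:-→d4:-→d5:-→d6:H2→d7:-→d8:-→d9:-→d10:-→d11:-→d12:-→d13:-→d14:-→d15:-→d16:H7→d17:-→d18:-→d19:-→d20:-→d21:-→d22:-→d23:-→d24:H4→d25:- -> H4
  lookup 127.80.0.214: bits 01111111010100000000000 walk d0:-→d1:-→d2:-→d3:-→d4:-→d5:-→d6:H2→d7:-→d8:-→d9:-→d10:-→d11:-→d12:-→d13:-→d14:-→d15:-→d16:H7→d17:-→d18:-→d19:-→d20:-→d21:-→d22:-→d23:- -> H7
  add 127.80.0.0/16 -> H3 at depth 16
  lookup 192.1.3.6: bits 1100000000000001000000110 walk d0:-→d1:-→d2:-→d3:H3→d4:-→d5:-→d6:-→d7:-→d8:-→d9:-→d10:-→d11:-→d12:-→d13:-→d14:-→d15:-→d16:-→d17:-→d18:-→d19:-→d20:-→d21:-→d22:-→d23:-→d24:-→d25:H1 -> H1
  lookup 192.0.227.46: bits 110000000000000 walk d0:-→d1:-→d2:-→d3:H3→d4:-→d5:-→d6:-→d7:-→d8:-→d9:-→d10:-→d11:-→d12:-→d13:-→d14:-→d15:- -> H3
  - 124.0.0.0/6 clear@6
  lookup 192.1.3.0: bits 1100000000000001000000110 walk d0:-→d1:-→d2:-→d3:H3→d4:-→d5:-→d6:-→d7:-→d8:-→d9:-→d10:-→d11:-→d12:-→d13:-→d14:-→d15:-→d16:-→d17:-→d18:-→d19:-→d20:-→d21:-→d22:-→d23:-→d24:-→d25:H1 -> H1

== LOOKUPS ==
["H5","H5","H1","no-route","H2","H7","H1","H7","H2","H6","H6","H6","H7","H2","H3","H4","H7","H1","H3","H1"]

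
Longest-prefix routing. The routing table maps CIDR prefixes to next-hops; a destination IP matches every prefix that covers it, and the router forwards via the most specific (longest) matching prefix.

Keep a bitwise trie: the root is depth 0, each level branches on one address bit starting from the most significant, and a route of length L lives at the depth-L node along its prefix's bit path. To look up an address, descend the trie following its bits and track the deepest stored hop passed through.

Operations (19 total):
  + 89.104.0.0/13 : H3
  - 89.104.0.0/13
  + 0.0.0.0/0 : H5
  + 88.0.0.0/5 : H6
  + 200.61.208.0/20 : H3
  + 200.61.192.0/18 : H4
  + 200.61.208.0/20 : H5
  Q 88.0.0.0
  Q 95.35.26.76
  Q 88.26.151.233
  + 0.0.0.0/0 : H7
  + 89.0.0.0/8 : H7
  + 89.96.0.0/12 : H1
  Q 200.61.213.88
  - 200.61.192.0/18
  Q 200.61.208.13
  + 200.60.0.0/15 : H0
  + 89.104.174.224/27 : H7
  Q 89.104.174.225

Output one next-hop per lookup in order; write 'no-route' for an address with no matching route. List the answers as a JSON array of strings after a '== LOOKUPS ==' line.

Trace:
  add 89.104.0.0/13 -> H3 at depth 13
  del 89.104.0.0/13 (clear depth 13)
  add 0.0.0.0/0 -> H5 at depth 0
  add 88.0.0.0/5 -> H6 at depth 5
  add 200.61.208.0/20 -> H3 at depth 20
  add 200.61.192.0/18 -> H4 at depth 18
  add 200.61.208.0/20 -> H5 at depth 20
  Q 88.0.0.0: descend 0101100 ; hops seen [H5,H6] ; pick H6
  Q 95.35.26.76: descend 01011 ; hops seen [H5,H6] ; pick H6
  Q 88.26.151.233: descend 0101100 ; hops seen [H5,H6] ; pick H6
  add 0.0.0.0/0 -> H7 at depth 0
  add 89.0.0.0/8 -> H7 at depth 8
  add 89.96.0.0/12 -> H1 at depth 12
  Q 200.61.213.88: descend 11001000001111011101 ; hops seen [H7,H4,H5] ; pick H5
  del 200.61.192.0/18 (clear depth 18)
  Q 200.61.208.13: descend 11001000001111011101 ; hops seen [H7,H5] ; pick H5
  add 200.60.0.0/15 -> H0 at depth 15
  add 89.104.174.224/27 -> H7 at depth 27
  Q 89.104.174.225: descend 010110010110100010101110111 ; hops seen [H7,H6,H7,H1,H7] ; pick H7

== LOOKUPS ==
["H6","H6","H6","H5","H5","H7"]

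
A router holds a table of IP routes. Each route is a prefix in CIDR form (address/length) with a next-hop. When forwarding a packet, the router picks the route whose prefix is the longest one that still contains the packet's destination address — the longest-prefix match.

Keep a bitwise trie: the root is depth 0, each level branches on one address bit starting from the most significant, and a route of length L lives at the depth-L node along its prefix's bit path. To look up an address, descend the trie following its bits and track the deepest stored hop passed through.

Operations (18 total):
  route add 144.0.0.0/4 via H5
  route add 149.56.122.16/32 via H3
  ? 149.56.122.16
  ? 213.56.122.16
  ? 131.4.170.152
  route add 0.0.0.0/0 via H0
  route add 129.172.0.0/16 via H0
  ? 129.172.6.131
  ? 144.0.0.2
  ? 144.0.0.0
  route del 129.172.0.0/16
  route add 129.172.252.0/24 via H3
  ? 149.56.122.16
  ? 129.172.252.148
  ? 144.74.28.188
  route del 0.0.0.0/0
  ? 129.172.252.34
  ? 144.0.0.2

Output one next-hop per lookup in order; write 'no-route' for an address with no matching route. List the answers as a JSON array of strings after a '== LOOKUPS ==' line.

Apply in order:
  add 144.0.0.0/4 -> H5 at depth 4
  add 149.56.122.16/32 -> H3 at depth 32
  ? 149.56.122.16  path d0:-→d1:-→d2:-→d3:-→d4:H5→d5:-→d6:-→d7:-→d8:-→d9:-→d10:-→d11:-→d12:-→d13:-→d14:-→d15:-→d16:-→d17:-→d18:-→d19:-→d20:-→d21:-→d22:-→d23:-→d24:-→d25:-→d26:-→d27:-→d28:-→d29:-→d30:-→d31:-→d32:H3  best=H3
  ? 213.56.122.16  path d0:-→d1:-  best=no-route
  ? 131.4.170.152  path d0:-→d1:-→d2:-→d3:-  best=no-route
  add 0.0.0.0/0 -> H0 at depth 0
  add 129.172.0.0/16 -> H0 at depth 16
  ? 129.172.6.131  path d0:H0→d1:-→d2:-→d3:-→d4:-→d5:-→d6:-→d7:-→d8:-→d9:-→d10:-→d11:-→d12:-→d13:-→d14:-→d15:-→d16:H0  best=H0
  ? 144.0.0.2  path d0:H0→d1:-→d2:-→d3:-→d4:H5→d5:-  best=H5
  ? 144.0.0.0  path d0:H0→d1:-→d2:-→d3:-→d4:H5→d5:-  best=H5
  - 129.172.0.0/16 clear@16
  add 129.172.252.0/24 -> H3 at depth 24
  ? 149.56.122.16  path d0:H0→d1:-→d2:-→d3:-→d4:H5→d5:-→d6:-→d7:-→d8:-→d9:-→d10:-→d11:-→d12:-→d13:-→d14:-→d15:-→d16:-→d17:-→d18:-→d19:-→d20:-→d21:-→d22:-→d23:-→d24:-→d25:-→d26:-→d27:-→d28:-→d29:-→d30:-→d31:-→d32:H3  best=H3
  ? 129.172.252.148  path d0:H0→d1:-→d2:-→d3:-→d4:-→d5:-→d6:-→d7:-→d8:-→d9:-→d10:-→d11:-→d12:-→d13:-→d14:-→d15:-→d16:-→d17:-→d18:-→d19:-→d20:-→d21:-→d22:-→d23:-→d24:H3  best=H3
  ? 144.74.28.188  path d0:H0→d1:-→d2:-→d3:-→d4:H5→d5:-  best=H5
  - 0.0.0.0/0 clear@0
  ? 129.172.252.34  path d0:-→d1:-→d2:-→d3:-→d4:-→d5:-→d6:-→d7:-→d8:-→d9:-→d10:-→d11:-→d12:-→d13:-→d14:-→d15:-→d16:-→d17:-→d18:-→d19:-→d20:-→d21:-→d22:-→d23:-→d24:H3  best=H3
  ? 144.0.0.2  path d0:-→d1:-→d2:-→d3:-→d4:H5→d5:-  best=H5

== LOOKUPS ==
["H3","no-route","no-route","H0","H5","H5","H3","H3","H5","H3","H5"]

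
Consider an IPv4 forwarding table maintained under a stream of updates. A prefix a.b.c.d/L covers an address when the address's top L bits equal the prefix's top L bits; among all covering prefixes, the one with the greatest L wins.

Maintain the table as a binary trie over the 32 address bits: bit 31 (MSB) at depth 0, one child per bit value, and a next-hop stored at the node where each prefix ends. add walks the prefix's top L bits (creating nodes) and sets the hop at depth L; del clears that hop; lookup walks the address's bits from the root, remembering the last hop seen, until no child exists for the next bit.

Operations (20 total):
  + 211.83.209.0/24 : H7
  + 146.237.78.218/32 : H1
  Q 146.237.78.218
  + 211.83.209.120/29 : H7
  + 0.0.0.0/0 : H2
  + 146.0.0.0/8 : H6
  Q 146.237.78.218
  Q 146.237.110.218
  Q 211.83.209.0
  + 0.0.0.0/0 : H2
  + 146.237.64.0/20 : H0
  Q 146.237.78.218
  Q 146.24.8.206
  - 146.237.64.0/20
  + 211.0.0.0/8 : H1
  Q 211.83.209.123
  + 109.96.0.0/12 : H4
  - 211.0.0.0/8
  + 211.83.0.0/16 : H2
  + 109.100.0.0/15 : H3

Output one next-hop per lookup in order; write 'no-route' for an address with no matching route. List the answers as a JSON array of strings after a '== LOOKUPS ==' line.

Process each operation:
  + 211.83.209.0/24 (H7) depth=24
  + 146.237.78.218/32 (H1) depth=32
  lookup 146.237.78.218: bits 10010010111011010100111011011010 walk d0:-→d1:-→d2:-→d3:-→d4:-→d5:-→d6:-→d7:-→d8:-→d9:-→d10:-→d11:-→d12:-→d13:-→d14:-→d15:-→d16:-→d17:-→d18:-→d19:-→d20:-→d21:-→d22:-→d23:-→d24:-→d25:-→d26:-→d27:-→d28:-→d29:-→d30:-→d31:-→d32:H1 -> H1
  + 211.83.209.120/29 (H7) depth=29
  + 0.0.0.0/0 (H2) depth=0
  + 146.0.0.0/8 (H6) depth=8
  lookup 146.237.78.218: bits 10010010111011010100111011011010 walk d0:H2→d1:-→d2:-→d3:-→d4:-→d5:-→d6:-→d7:-→d8:H6→d9:-→d10:-→d11:-→d12:-→d13:-→d14:-→d15:-→d16:-→d17:-→d18:-→d19:-→d20:-→d21:-→d22:-→d23:-→d24:-→d25:-→d26:-→d27:-→d28:-→d29:-→d30:-→d31:-→d32:H1 -> H1
  lookup 146.237.110.218: bits 100100101110110101 walk d0:H2→d1:-→d2:-→d3:-→d4:-→d5:-→d6:-→d7:-→d8:H6→d9:-→d10:-→d11:-→d12:-→d13:-→d14:-→d15:-→d16:-→d17:-→d18:- -> H6
  lookup 211.83.209.0: bits 1101001101010011110100010 walk d0:H2→d1:-→d2:-→d3:-→d4:-→d5:-→d6:-→d7:-→d8:-→d9:-→d10:-→d11:-→d12:-→d13:-→d14:-→d15:-→d16:-→d17:-→d18:-→d19:-→d20:-→d21:-→d22:-→d23:-→d24:H7→d25:- -> H7
  + 0.0.0.0/0 (H2) depth=0
  + 146.237.64.0/20 (H0) depth=20
  lookup 146.237.78.218: bits 10010010111011010100111011011010 walk d0:H2→d1:-→d2:-→d3:-→d4:-→d5:-→d6:-→d7:-→d8:H6→d9:-→d10:-→d11:-→d12:-→d13:-→d14:-→d15:-→d16:-→d17:-→d18:-→d19:-→d20:H0→d21:-→d22:-→d23:-→d24:-→d25:-→d26:-→d27:-→d28:-→d29:-→d30:-→d31:-→d32:H1 -> H1
  lookup 146.24.8.206: bits 10010010 walk d0:H2→d1:-→d2:-→d3:-→d4:-→d5:-→d6:-→d7:-→d8:H6 -> H6
  del 146.237.64.0/20 (clear depth 20)
  + 211.0.0.0/8 (H1) depth=8
  lookup 211.83.209.123: bits 11010011010100111101000101111 walk d0:H2→d1:-→d2:-→d3:-→d4:-→d5:-→d6:-→d7:-→d8:H1→d9:-→d10:-→d11:-→d12:-→d13:-→d14:-→d15:-→d16:-→d17:-→d18:-→d19:-→d20:-→d21:-→d22:-→d23:-→d24:H7→d25:-→d26:-→d27:-→d28:-→d29:H7 -> H7
  + 109.96.0.0/12 (H4) depth=12
  del 211.0.0.0/8 (clear depth 8)
  + 211.83.0.0/16 (H2) depth=16
  + 109.100.0.0/15 (H3) depth=15

== LOOKUPS ==
["H1","H1","H6","H7","H1","H6","H7"]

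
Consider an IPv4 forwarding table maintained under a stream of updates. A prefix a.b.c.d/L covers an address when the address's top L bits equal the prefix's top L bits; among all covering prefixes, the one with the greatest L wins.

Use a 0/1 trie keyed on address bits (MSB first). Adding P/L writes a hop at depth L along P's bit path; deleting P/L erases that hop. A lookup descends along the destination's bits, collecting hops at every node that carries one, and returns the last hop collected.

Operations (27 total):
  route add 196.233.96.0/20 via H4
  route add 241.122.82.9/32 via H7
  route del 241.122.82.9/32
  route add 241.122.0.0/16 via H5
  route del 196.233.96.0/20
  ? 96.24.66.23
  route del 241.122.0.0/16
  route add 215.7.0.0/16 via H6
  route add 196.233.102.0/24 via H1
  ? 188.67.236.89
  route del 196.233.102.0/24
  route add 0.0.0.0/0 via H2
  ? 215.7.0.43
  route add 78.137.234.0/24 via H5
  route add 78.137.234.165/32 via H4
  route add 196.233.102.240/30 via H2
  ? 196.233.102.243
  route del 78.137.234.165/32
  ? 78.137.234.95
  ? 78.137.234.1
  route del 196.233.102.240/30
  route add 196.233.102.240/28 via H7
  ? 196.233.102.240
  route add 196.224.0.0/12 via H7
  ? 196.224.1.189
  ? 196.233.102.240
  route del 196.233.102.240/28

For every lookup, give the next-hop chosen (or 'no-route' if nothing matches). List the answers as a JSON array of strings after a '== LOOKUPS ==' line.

Apply in order:
  + 196.233.96.0/20 (H4) depth=20
  + 241.122.82.9/32 (H7) depth=32
  del 241.122.82.9/32 (clear depth 32)
  + 241.122.0.0/16 (H5) depth=16
  del 196.233.96.0/20 (clear depth 20)
  ? 96.24.66.23  path d0:-  best=no-route
  del 241.122.0.0/16 (clear depth 16)
  + 215.7.0.0/16 (H6) depth=16
  + 196.233.102.0/24 (H1) depth=24
  ? 188.67.236.89  path d0:-→d1:-  best=no-route
  del 196.233.102.0/24 (clear depth 24)
  + 0.0.0.0/0 (H2) depth=0
  ? 215.7.0.43  path d0:H2→d1:-→d2:-→d3:-→d4:-→d5:-→d6:-→d7:-→d8:-→d9:-→d10:-→d11:-→d12:-→d13:-→d14:-→d15:-→d16:H6  best=H6
  + 78.137.234.0/24 (H5) depth=24
  + 78.137.234.165/32 (H4) depth=32
  + 196.233.102.240/30 (H2) depth=30
  ? 196.233.102.243  path d0:H2→d1:-→d2:-→d3:-→d4:-→d5:-→d6:-→d7:-→d8:-→d9:-→d10:-→d11:-→d12:-→d13:-→d14:-→d15:-→d16:-→d17:-→d18:-→d19:-→d20:-→d21:-→d22:-→d23:-→d24:-→d25:-→d26:-→d27:-→d28:-→d29:-→d30:H2  best=H2
  del 78.137.234.165/32 (clear depth 32)
  ? 78.137.234.95  path d0:H2→d1:-→d2:-→d3:-→d4:-→d5:-→d6:-→d7:-→d8:-→d9:-→d10:-→d11:-→d12:-→d13:-→d14:-→d15:-→d16:-→d17:-→d18:-→d19:-→d20:-→d21:-→d22:-→d23:-→d24:H5  best=H5
  ? 78.137.234.1  path d0:H2→d1:-→d2:-→d3:-→d4:-→d5:-→d6:-→d7:-→d8:-→d9:-→d10:-→d11:-→d12:-→d13:-→d14:-→d15:-→d16:-→d17:-→d18:-→d19:-→d20:-→d21:-→d22:-→d23:-→d24:H5  best=H5
  del 196.233.102.240/30 (clear depth 30)
  + 196.233.102.240/28 (H7) depth=28
  ? 196.233.102.240  path d0:H2→d1:-→d2:-→d3:-→d4:-→d5:-→d6:-→d7:-→d8:-→d9:-→d10:-→d11:-→d12:-→d13:-→d14:-→d15:-→d16:-→d17:-→d18:-→d19:-→d20:-→d21:-→d22:-→d23:-→d24:-→d25:-→d26:-→d27:-→d28:H7→d29:-→d30:-  best=H7
  + 196.224.0.0/12 (H7) depth=12
  ? 196.224.1.189  path d0:H2→d1:-→d2:-→d3:-→d4:-→d5:-→d6:-→d7:-→d8:-→d9:-→d10:-→d11:-→d12:H7  best=H7
  ? 196.233.102.240  path d0:H2→d1:-→d2:-→d3:-→d4:-→d5:-→d6:-→d7:-→d8:-→d9:-→d10:-→d11:-→d12:H7→d13:-→d14:-→d15:-→d16:-→d17:-→d18:-→d19:-→d20:-→d21:-→d22:-→d23:-→d24:-→d25:-→d26:-→d27:-→d28:H7→d29:-→d30:-  best=H7
  del 196.233.102.240/28 (clear depth 28)

== LOOKUPS ==
["no-route","no-route","H6","H2","H5","H5","H7","H7","H7"]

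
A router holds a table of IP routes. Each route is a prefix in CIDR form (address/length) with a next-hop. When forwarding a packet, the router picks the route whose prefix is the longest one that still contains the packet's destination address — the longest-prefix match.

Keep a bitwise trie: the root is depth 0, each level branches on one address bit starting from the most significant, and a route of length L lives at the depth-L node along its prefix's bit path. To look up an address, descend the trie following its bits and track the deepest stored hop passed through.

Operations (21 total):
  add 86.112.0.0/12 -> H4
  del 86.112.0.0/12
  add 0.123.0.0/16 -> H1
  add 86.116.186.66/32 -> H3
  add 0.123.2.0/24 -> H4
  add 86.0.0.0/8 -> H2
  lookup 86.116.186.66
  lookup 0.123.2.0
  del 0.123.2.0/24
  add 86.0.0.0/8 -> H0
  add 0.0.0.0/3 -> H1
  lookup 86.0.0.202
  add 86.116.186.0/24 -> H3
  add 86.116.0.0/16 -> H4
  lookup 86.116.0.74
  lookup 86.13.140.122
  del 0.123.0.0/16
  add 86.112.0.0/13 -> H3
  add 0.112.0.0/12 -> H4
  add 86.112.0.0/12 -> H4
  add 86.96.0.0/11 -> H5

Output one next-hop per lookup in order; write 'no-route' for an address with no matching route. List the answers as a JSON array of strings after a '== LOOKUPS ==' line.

Process each operation:
  + 86.112.0.0/12 (H4) depth=12
  - 86.112.0.0/12 clear@12
  + 0.123.0.0/16 (H1) depth=16
  + 86.116.186.66/32 (H3) depth=32
  + 0.123.2.0/24 (H4) depth=24
  + 86.0.0.0/8 (H2) depth=8
  ? 86.116.186.66  path d0:-→d1:-→d2:-→d3:-→d4:-→d5:-→d6:-→d7:-→d8:H2→d9:-→d10:-→d11:-→d12:-→d13:-→d14:-→d15:-→d16:-→d17:-→d18:-→d19:-→d20:-→d21:-→d22:-→d23:-→d24:-→d25:-→d26:-→d27:-→d28:-→d29:-→d30:-→d31:-→d32:H3  best=H3
  ? 0.123.2.0  path d0:-→d1:-→d2:-→d3:-→d4:-→d5:-→d6:-→d7:-→d8:-→d9:-→d10:-→d11:-→d12:-→d13:-→d14:-→d15:-→d16:H1→d17:-→d18:-→d19:-→d20:-→d21:-→d22:-→d23:-→d24:H4  best=H4
  - 0.123.2.0/24 clear@24
  + 86.0.0.0/8 (H0) depth=8
  + 0.0.0.0/3 (H1) depth=3
  ? 86.0.0.202  path d0:-→d1:-→d2:-→d3:-→d4:-→d5:-→d6:-→d7:-→d8:H0→d9:-  best=H0
  + 86.116.186.0/24 (H3) depth=24
  + 86.116.0.0/16 (H4) depth=16
  ? 86.116.0.74  path d0:-→d1:-→d2:-→d3:-→d4:-→d5:-→d6:-→d7:-→d8:H0→d9:-→d10:-→d11:-→d12:-→d13:-→d14:-→d15:-→d16:H4  best=H4
  ? 86.13.140.122  path d0:-→d1:-→d2:-→d3:-→d4:-→d5:-→d6:-→d7:-→d8:H0→d9:-  best=H0
  - 0.123.0.0/16 clear@16
  + 86.112.0.0/13 (H3) depth=13
  + 0.112.0.0/12 (H4) depth=12
  + 86.112.0.0/12 (H4) depth=12
  + 86.96.0.0/11 (H5) depth=11

== LOOKUPS ==
["H3","H4","H0","H4","H0"]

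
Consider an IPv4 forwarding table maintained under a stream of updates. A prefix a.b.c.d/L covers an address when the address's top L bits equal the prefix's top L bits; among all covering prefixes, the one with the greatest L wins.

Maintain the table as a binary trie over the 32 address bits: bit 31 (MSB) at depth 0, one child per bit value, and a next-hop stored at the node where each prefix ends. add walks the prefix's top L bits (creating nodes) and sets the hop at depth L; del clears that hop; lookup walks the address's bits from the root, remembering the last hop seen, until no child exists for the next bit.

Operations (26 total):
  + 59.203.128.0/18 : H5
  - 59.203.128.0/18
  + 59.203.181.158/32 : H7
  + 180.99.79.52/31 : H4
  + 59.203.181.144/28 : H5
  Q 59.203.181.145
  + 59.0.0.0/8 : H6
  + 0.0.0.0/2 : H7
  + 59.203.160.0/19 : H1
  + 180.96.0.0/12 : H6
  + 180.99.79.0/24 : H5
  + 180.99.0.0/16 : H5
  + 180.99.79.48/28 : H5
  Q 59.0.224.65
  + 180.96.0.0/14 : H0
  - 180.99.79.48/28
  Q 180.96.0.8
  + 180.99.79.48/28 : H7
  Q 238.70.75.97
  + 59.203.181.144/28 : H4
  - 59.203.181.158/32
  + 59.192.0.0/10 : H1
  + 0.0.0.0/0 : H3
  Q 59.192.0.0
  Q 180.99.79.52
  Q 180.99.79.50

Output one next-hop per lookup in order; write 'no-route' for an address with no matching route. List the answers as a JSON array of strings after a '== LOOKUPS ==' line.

Trace:
  add 59.203.128.0/18 -> H5 at depth 18
  - 59.203.128.0/18 clear@18
  add 59.203.181.158/32 -> H7 at depth 32
  add 180.99.79.52/31 -> H4 at depth 31
  add 59.203.181.144/28 -> H5 at depth 28
  lookup 59.203.181.145: bits 0011101111001011101101011001 walk d0:-→d1:-→d2:-→d3:-→d4:-→d5:-→d6:-→d7:-→d8:-→d9:-→d10:-→d11:-→d12:-→d13:-→d14:-→d15:-→d16:-→d17:-→d18:-→d19:-→d20:-→d21:-→d22:-→d23:-→d24:-→d25:-→d26:-→d27:-→d28:H5 -> H5
  add 59.0.0.0/8 -> H6 at depth 8
  add 0.0.0.0/2 -> H7 at depth 2
  add 59.203.160.0/19 -> H1 at depth 19
  add 180.96.0.0/12 -> H6 at depth 12
  add 180.99.79.0/24 -> H5 at depth 24
  add 180.99.0.0/16 -> H5 at depth 16
  add 180.99.79.48/28 -> H5 at depth 28
  lookup 59.0.224.65: bits 00111011 walk d0:-→d1:-→d2:H7→d3:-→d4:-→d5:-→d6:-→d7:-→d8:H6 -> H6
  add 180.96.0.0/14 -> H0 at depth 14
  - 180.99.79.48/28 clear@28
  lookup 180.96.0.8: bits 10110100011000 walk d0:-→d1:-→d2:-→d3:-→d4:-→d5:-→d6:-→d7:-→d8:-→d9:-→d10:-→d11:-→d12:H6→d13:-→d14:H0 -> H0
  add 180.99.79.48/28 -> H7 at depth 28
  lookup 238.70.75.97: bits 1 walk d0:-→d1:- -> no-route
  add 59.203.181.144/28 -> H4 at depth 28
  - 59.203.181.158/32 clear@32
  add 59.192.0.0/10 -> H1 at depth 10
  add 0.0.0.0/0 -> H3 at depth 0
  lookup 59.192.0.0: bits 001110111100 walk d0:H3→d1:-→d2:H7→d3:-→d4:-→d5:-→d6:-→d7:-→d8:H6→d9:-→d10:H1→d11:-→d12:- -> H1
  lookup 180.99.79.52: bits 1011010001100011010011110011010 walk d0:H3→d1:-→d2:-→d3:-→d4:-→d5:-→d6:-→d7:-→d8:-→d9:-→d10:-→d11:-→d12:H6→d13:-→d14:H0→d15:-→d16:H5→d17:-→d18:-→d19:-→d20:-→d21:-→d22:-→d23:-→d24:H5→d25:-→d26:-→d27:-→d28:H7→d29:-→d30:-→d31:H4 -> H4
  lookup 180.99.79.50: bits 10110100011000110100111100110 walk d0:H3→d1:-→d2:-→d3:-→d4:-→d5:-→d6:-→d7:-→d8:-→d9:-→d10:-→d11:-→d12:H6→d13:-→d14:H0→d15:-→d16:H5→d17:-→d18:-→d19:-→d20:-→d21:-→d22:-→d23:-→d24:H5→d25:-→d26:-→d27:-→d28:H7→d29:- -> H7

== LOOKUPS ==
["H5","H6","H0","no-route","H1","H4","H7"]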